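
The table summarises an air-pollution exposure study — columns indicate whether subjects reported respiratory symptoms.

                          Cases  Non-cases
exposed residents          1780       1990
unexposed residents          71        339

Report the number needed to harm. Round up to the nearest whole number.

risk, exposed residents = 1780/3770 = 0.472149
risk, unexposed residents = 71/410 = 0.173171
absolute risk difference = 0.298978
1 / 0.298978 = 3.345 → round up → 4

NNH: 4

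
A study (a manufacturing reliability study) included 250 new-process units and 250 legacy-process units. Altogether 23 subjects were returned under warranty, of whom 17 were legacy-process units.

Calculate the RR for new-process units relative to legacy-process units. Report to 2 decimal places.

0.35

new-process units with the outcome: 23 − 17 = 6
new-process units without the outcome: 250 − 6 = 244
legacy-process units without the outcome: 250 − 17 = 233
risk, new-process units = 6/250 = 0.02400
risk, legacy-process units = 17/250 = 0.06800
RR = 0.02400 / 0.06800 = 0.35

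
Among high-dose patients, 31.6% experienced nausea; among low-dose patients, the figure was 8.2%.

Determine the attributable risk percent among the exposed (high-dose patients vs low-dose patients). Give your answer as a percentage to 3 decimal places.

AR% = (0.3160 − 0.0820) / 0.3160 = 0.7405 → 74.051%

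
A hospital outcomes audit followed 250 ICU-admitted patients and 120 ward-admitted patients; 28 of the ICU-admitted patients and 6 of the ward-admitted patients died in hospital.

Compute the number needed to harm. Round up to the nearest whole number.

17

risk, ICU-admitted patients = 28/250 = 0.112000
risk, ward-admitted patients = 6/120 = 0.050000
absolute risk difference = 0.062000
1 / 0.062000 = 16.129 → round up → 17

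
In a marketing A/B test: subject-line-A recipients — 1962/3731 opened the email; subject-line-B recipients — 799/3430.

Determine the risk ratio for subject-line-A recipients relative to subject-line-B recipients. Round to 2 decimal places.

2.26

risk, subject-line-A recipients = 1962/3731 = 0.5259
risk, subject-line-B recipients = 799/3430 = 0.2329
RR = 0.5259 / 0.2329 = 2.26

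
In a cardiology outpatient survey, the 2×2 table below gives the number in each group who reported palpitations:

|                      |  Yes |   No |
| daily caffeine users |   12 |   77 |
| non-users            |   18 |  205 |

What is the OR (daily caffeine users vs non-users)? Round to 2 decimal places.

odds, daily caffeine users = 12/77 = 0.1558
odds, non-users = 18/205 = 0.0878
OR = 0.1558 / 0.0878 = 1.77

OR: 1.77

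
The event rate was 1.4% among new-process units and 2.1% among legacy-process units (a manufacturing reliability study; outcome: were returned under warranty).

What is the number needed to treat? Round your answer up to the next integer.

absolute risk difference = 0.007000
1 / 0.007000 = 142.857 → round up → 143

NNT ≈ 143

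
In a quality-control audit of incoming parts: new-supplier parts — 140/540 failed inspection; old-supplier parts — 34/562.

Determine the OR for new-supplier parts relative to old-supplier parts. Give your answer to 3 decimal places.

OR = (140 × 528) / (400 × 34) = 73920/13600 ≈ 5.435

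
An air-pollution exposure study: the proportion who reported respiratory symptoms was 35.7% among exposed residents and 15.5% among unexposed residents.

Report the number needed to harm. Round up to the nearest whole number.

absolute risk difference = 0.202000
1 / 0.202000 = 4.950 → round up → 5

5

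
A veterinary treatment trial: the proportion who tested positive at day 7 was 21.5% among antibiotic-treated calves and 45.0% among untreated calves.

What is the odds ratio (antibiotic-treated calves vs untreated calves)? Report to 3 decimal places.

0.335

odds, antibiotic-treated calves = 0.2150/0.7850 = 0.2739
odds, untreated calves = 0.4500/0.5500 = 0.8182
OR = 0.2739 / 0.8182 = 0.335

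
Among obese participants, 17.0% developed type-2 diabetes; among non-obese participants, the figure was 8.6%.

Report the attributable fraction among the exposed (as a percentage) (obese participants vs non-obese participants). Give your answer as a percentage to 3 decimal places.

AR% = (0.1700 − 0.0860) / 0.1700 = 0.4941 → 49.412%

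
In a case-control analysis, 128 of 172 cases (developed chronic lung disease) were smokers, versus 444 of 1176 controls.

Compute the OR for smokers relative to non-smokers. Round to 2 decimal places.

OR = (128 × 732) / (444 × 44) = 93696/19536 ≈ 4.80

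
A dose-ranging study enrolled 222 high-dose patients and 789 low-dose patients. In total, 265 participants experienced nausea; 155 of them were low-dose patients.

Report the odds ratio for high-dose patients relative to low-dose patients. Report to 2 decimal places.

OR ≈ 4.02

high-dose patients with the outcome: 265 − 155 = 110
high-dose patients without the outcome: 222 − 110 = 112
low-dose patients without the outcome: 789 − 155 = 634
OR = (110 × 634) / (112 × 155) = 69740/17360 ≈ 4.02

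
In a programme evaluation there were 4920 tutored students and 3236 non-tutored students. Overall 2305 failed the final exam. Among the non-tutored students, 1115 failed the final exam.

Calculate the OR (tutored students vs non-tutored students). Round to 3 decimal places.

OR = 0.607

tutored students with the outcome: 2305 − 1115 = 1190
tutored students without the outcome: 4920 − 1190 = 3730
non-tutored students without the outcome: 3236 − 1115 = 2121
OR = (1190 × 2121) / (3730 × 1115) = 2523990/4158950 ≈ 0.607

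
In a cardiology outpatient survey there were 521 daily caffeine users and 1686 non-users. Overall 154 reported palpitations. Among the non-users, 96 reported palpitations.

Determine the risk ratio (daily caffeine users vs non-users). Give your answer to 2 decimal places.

1.96

daily caffeine users with the outcome: 154 − 96 = 58
daily caffeine users without the outcome: 521 − 58 = 463
non-users without the outcome: 1686 − 96 = 1590
risk, daily caffeine users = 58/521 = 0.1113
risk, non-users = 96/1686 = 0.0569
RR = 0.1113 / 0.0569 = 1.96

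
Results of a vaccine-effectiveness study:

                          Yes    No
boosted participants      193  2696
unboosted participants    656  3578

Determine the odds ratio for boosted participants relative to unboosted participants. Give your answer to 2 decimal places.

OR = (193 × 3578) / (2696 × 656) = 690554/1768576 ≈ 0.39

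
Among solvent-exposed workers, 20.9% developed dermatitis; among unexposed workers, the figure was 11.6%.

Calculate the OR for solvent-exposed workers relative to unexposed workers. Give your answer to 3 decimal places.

2.014

odds, solvent-exposed workers = 0.2090/0.7910 = 0.2642
odds, unexposed workers = 0.1160/0.8840 = 0.1312
OR = 0.2642 / 0.1312 = 2.014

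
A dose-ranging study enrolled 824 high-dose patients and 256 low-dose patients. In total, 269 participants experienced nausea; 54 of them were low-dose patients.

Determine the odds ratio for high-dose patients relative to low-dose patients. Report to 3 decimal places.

OR: 1.321

high-dose patients with the outcome: 269 − 54 = 215
high-dose patients without the outcome: 824 − 215 = 609
low-dose patients without the outcome: 256 − 54 = 202
odds, high-dose patients = 215/609 = 0.3530
odds, low-dose patients = 54/202 = 0.2673
OR = 0.3530 / 0.2673 = 1.321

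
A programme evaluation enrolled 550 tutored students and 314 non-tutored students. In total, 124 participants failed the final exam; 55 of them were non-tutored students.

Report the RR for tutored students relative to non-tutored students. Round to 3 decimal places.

0.716

tutored students with the outcome: 124 − 55 = 69
tutored students without the outcome: 550 − 69 = 481
non-tutored students without the outcome: 314 − 55 = 259
risk, tutored students = 69/550 = 0.1255
risk, non-tutored students = 55/314 = 0.1752
RR = 0.1255 / 0.1752 = 0.716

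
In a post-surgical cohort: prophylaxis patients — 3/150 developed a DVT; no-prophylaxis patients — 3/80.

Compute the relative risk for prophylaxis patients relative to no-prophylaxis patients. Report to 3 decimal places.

risk, prophylaxis patients = 3/150 = 0.02000
risk, no-prophylaxis patients = 3/80 = 0.03750
RR = 0.02000 / 0.03750 = 0.533

0.533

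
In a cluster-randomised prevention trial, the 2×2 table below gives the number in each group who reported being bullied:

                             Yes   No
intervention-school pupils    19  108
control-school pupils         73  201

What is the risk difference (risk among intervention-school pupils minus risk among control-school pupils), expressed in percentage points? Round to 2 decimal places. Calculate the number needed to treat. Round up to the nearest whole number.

risk, intervention-school pupils = 19/127 = 0.1496
risk, control-school pupils = 73/274 = 0.2664
risk difference = 0.1496 − 0.2664 = -0.1168 → -11.68 percentage points
absolute risk difference = 0.116817
1 / 0.116817 = 8.560 → round up → 9

RD = -11.68; NNT = 9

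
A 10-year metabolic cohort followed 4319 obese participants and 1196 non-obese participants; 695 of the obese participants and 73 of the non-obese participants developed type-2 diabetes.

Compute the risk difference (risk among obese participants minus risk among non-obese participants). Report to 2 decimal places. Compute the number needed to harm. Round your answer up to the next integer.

RD = 0.10; NNH = 11

risk, obese participants = 695/4319 = 0.1609
risk, non-obese participants = 73/1196 = 0.0610
risk difference = 0.1609 − 0.0610 = 0.10
absolute risk difference = 0.099880
1 / 0.099880 = 10.012 → round up → 11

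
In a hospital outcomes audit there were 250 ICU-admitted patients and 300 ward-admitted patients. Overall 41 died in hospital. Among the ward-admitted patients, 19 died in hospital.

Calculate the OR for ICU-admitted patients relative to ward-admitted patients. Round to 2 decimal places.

ICU-admitted patients with the outcome: 41 − 19 = 22
ICU-admitted patients without the outcome: 250 − 22 = 228
ward-admitted patients without the outcome: 300 − 19 = 281
odds, ICU-admitted patients = 22/228 = 0.0965
odds, ward-admitted patients = 19/281 = 0.0676
OR = 0.0965 / 0.0676 = 1.43

1.43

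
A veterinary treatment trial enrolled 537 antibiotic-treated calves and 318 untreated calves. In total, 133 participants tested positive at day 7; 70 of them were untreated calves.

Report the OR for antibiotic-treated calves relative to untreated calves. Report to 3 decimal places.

0.471

antibiotic-treated calves with the outcome: 133 − 70 = 63
antibiotic-treated calves without the outcome: 537 − 63 = 474
untreated calves without the outcome: 318 − 70 = 248
OR = (63 × 248) / (474 × 70) = 15624/33180 ≈ 0.471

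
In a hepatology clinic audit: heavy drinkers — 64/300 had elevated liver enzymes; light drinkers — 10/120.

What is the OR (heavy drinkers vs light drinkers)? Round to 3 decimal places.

odds, heavy drinkers = 64/236 = 0.2712
odds, light drinkers = 10/110 = 0.0909
OR = 0.2712 / 0.0909 = 2.983

OR = 2.983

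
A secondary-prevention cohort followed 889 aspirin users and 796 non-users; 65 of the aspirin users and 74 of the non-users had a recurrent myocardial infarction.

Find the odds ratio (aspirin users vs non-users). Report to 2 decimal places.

OR = (65 × 722) / (824 × 74) = 46930/60976 ≈ 0.77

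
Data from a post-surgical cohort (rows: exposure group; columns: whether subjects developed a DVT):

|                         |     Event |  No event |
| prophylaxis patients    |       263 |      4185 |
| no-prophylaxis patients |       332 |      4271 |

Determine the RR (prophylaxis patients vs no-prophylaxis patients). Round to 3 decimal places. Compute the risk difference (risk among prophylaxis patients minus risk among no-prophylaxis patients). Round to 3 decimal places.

RR = 0.820; RD = -0.013

risk, prophylaxis patients = 263/4448 = 0.0591
risk, no-prophylaxis patients = 332/4603 = 0.0721
RR = 0.0591 / 0.0721 = 0.820
risk difference = 0.0591 − 0.0721 = -0.013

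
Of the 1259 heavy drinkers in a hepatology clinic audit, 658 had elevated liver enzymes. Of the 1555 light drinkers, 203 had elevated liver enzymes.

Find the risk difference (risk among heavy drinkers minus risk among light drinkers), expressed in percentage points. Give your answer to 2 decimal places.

risk, heavy drinkers = 658/1259 = 0.5226
risk, light drinkers = 203/1555 = 0.1305
risk difference = 0.5226 − 0.1305 = 0.3921 → 39.21 percentage points

39.21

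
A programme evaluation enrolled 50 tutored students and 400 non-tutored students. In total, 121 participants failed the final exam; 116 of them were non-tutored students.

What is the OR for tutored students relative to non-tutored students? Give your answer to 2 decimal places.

0.27

tutored students with the outcome: 121 − 116 = 5
tutored students without the outcome: 50 − 5 = 45
non-tutored students without the outcome: 400 − 116 = 284
odds, tutored students = 5/45 = 0.1111
odds, non-tutored students = 116/284 = 0.4085
OR = 0.1111 / 0.4085 = 0.27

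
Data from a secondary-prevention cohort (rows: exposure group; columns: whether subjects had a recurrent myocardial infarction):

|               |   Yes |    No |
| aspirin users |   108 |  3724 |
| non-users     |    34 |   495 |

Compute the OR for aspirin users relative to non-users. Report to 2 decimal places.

OR: 0.42

odds, aspirin users = 108/3724 = 0.02900
odds, non-users = 34/495 = 0.06869
OR = 0.02900 / 0.06869 = 0.42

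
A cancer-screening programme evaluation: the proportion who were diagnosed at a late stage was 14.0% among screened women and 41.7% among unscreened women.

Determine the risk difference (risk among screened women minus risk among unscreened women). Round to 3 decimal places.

risk difference = 0.1400 − 0.4170 = -0.277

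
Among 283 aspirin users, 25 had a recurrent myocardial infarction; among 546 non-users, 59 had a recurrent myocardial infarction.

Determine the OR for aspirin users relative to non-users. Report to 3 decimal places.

OR = (25 × 487) / (258 × 59) = 12175/15222 ≈ 0.800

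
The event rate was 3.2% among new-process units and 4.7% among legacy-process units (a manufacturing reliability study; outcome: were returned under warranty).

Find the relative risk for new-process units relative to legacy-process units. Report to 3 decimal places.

RR = 0.03200 / 0.04700 = 0.681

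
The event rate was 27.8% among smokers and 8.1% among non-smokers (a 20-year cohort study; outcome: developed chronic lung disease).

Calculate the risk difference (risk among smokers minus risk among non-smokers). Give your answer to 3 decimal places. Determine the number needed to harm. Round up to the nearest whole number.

risk difference = 0.2780 − 0.0810 = 0.197
absolute risk difference = 0.197000
1 / 0.197000 = 5.076 → round up → 6

RD = 0.197; NNH = 6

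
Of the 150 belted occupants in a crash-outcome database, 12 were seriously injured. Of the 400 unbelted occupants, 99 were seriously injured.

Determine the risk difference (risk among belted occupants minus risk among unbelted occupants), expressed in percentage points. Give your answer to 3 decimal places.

risk, belted occupants = 12/150 = 0.0800
risk, unbelted occupants = 99/400 = 0.2475
risk difference = 0.0800 − 0.2475 = -0.1675 → -16.750 percentage points

RD = -16.750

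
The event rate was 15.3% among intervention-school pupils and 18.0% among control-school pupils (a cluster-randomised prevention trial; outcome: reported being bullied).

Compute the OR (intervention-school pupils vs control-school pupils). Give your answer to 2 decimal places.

odds, intervention-school pupils = 0.1530/0.8470 = 0.1806
odds, control-school pupils = 0.1800/0.8200 = 0.2195
OR = 0.1806 / 0.2195 = 0.82

OR: 0.82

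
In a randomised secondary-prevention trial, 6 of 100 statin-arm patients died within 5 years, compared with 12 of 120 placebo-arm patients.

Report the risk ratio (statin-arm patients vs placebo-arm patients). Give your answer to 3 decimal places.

0.600

risk, statin-arm patients = 6/100 = 0.0600
risk, placebo-arm patients = 12/120 = 0.1000
RR = 0.0600 / 0.1000 = 0.600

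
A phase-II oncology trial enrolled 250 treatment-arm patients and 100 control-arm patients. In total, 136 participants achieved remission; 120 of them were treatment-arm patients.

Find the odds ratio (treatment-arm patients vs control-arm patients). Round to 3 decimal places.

OR ≈ 4.846

treatment-arm patients without the outcome: 250 − 120 = 130
control-arm patients with the outcome: 136 − 120 = 16
control-arm patients without the outcome: 100 − 16 = 84
OR = (120 × 84) / (130 × 16) = 10080/2080 ≈ 4.846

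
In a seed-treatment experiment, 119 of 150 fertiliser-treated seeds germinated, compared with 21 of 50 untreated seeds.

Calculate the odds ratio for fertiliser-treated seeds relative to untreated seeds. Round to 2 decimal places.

odds, fertiliser-treated seeds = 119/31 = 3.8387
odds, untreated seeds = 21/29 = 0.7241
OR = 3.8387 / 0.7241 = 5.30

OR: 5.30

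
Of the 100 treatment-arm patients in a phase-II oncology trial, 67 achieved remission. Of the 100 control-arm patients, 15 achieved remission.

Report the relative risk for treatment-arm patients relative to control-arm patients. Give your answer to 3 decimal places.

risk, treatment-arm patients = 67/100 = 0.6700
risk, control-arm patients = 15/100 = 0.1500
RR = 0.6700 / 0.1500 = 4.467

RR ≈ 4.467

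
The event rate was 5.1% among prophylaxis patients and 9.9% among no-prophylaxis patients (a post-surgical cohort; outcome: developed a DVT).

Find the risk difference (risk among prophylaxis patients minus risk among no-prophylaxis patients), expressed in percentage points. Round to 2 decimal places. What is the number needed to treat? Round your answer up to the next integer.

risk difference = 0.0510 − 0.0990 = -0.0480 → -4.80 percentage points
absolute risk difference = 0.048000
1 / 0.048000 = 20.833 → round up → 21

RD = -4.80; NNT = 21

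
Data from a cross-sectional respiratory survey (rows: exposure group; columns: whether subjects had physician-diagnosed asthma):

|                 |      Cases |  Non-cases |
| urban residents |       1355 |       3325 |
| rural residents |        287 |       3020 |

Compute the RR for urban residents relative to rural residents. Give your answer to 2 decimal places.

risk, urban residents = 1355/4680 = 0.2895
risk, rural residents = 287/3307 = 0.0868
RR = 0.2895 / 0.0868 = 3.34

RR ≈ 3.34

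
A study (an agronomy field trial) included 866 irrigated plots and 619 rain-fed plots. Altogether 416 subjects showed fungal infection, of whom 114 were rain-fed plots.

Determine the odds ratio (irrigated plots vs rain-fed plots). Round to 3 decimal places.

2.372

irrigated plots with the outcome: 416 − 114 = 302
irrigated plots without the outcome: 866 − 302 = 564
rain-fed plots without the outcome: 619 − 114 = 505
OR = (302 × 505) / (564 × 114) = 152510/64296 ≈ 2.372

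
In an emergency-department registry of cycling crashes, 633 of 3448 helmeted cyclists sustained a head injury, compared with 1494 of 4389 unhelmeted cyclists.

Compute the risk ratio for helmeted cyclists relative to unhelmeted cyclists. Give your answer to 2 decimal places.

risk, helmeted cyclists = 633/3448 = 0.1836
risk, unhelmeted cyclists = 1494/4389 = 0.3404
RR = 0.1836 / 0.3404 = 0.54

0.54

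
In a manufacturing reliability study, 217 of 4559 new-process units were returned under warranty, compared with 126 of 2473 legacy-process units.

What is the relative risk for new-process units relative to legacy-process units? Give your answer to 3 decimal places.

RR = 0.934

risk, new-process units = 217/4559 = 0.04760
risk, legacy-process units = 126/2473 = 0.05095
RR = 0.04760 / 0.05095 = 0.934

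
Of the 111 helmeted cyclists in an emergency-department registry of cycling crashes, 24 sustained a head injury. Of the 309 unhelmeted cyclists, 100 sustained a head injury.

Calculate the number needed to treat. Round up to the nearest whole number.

NNT = 10

risk, helmeted cyclists = 24/111 = 0.216216
risk, unhelmeted cyclists = 100/309 = 0.323625
absolute risk difference = 0.107408
1 / 0.107408 = 9.310 → round up → 10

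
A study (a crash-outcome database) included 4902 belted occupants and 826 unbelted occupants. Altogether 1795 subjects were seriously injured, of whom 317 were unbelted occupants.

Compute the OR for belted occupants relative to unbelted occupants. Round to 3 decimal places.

OR: 0.693

belted occupants with the outcome: 1795 − 317 = 1478
belted occupants without the outcome: 4902 − 1478 = 3424
unbelted occupants without the outcome: 826 − 317 = 509
odds, belted occupants = 1478/3424 = 0.4317
odds, unbelted occupants = 317/509 = 0.6228
OR = 0.4317 / 0.6228 = 0.693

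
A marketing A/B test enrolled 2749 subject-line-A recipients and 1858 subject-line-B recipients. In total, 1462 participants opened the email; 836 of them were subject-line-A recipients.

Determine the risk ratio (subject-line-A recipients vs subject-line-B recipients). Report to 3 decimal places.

subject-line-A recipients without the outcome: 2749 − 836 = 1913
subject-line-B recipients with the outcome: 1462 − 836 = 626
subject-line-B recipients without the outcome: 1858 − 626 = 1232
risk, subject-line-A recipients = 836/2749 = 0.3041
risk, subject-line-B recipients = 626/1858 = 0.3369
RR = 0.3041 / 0.3369 = 0.903

0.903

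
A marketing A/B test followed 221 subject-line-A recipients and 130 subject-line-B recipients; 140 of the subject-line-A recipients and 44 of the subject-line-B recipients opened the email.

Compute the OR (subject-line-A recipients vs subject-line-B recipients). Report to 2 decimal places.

OR = (140 × 86) / (81 × 44) = 12040/3564 ≈ 3.38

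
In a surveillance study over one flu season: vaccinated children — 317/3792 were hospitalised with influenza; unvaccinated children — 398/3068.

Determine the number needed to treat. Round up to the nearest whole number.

NNT ≈ 22

risk, vaccinated children = 317/3792 = 0.083597
risk, unvaccinated children = 398/3068 = 0.129726
absolute risk difference = 0.046129
1 / 0.046129 = 21.678 → round up → 22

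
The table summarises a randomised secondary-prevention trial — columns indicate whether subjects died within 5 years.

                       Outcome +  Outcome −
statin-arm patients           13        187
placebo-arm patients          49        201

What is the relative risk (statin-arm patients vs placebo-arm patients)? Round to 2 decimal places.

0.33

risk, statin-arm patients = 13/200 = 0.0650
risk, placebo-arm patients = 49/250 = 0.1960
RR = 0.0650 / 0.1960 = 0.33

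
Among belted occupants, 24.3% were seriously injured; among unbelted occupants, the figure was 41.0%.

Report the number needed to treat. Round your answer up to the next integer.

absolute risk difference = 0.167000
1 / 0.167000 = 5.988 → round up → 6

6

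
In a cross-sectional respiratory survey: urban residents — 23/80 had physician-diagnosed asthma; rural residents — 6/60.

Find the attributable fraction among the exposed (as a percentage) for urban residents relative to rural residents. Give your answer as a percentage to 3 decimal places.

risk, urban residents = 23/80 = 0.2875
risk, rural residents = 6/60 = 0.1000
AR% = (0.2875 − 0.1000) / 0.2875 = 0.6522 → 65.217%

AR%: 65.217%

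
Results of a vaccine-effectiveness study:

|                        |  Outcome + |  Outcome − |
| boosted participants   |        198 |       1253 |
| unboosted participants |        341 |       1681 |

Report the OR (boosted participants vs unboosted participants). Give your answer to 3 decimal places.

OR = (198 × 1681) / (1253 × 341) = 332838/427273 ≈ 0.779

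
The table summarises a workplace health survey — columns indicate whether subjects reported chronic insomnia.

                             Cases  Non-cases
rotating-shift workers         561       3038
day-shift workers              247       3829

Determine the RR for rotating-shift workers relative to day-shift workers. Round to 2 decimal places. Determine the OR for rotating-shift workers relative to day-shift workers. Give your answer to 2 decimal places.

RR = 2.57; OR = 2.86

risk, rotating-shift workers = 561/3599 = 0.1559
risk, day-shift workers = 247/4076 = 0.0606
RR = 0.1559 / 0.0606 = 2.57
OR = (561 × 3829) / (3038 × 247) = 2148069/750386 ≈ 2.86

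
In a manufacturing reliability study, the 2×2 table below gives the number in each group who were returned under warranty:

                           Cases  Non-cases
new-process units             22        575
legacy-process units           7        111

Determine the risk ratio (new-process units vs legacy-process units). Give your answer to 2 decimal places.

0.62

risk, new-process units = 22/597 = 0.03685
risk, legacy-process units = 7/118 = 0.05932
RR = 0.03685 / 0.05932 = 0.62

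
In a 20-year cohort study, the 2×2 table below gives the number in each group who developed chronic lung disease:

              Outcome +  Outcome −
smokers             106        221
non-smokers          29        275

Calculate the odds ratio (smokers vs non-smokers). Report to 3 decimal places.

OR = (106 × 275) / (221 × 29) = 29150/6409 ≈ 4.548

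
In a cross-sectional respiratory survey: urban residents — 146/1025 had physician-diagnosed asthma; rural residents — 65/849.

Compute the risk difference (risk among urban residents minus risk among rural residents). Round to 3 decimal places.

0.066

risk, urban residents = 146/1025 = 0.1424
risk, rural residents = 65/849 = 0.0766
risk difference = 0.1424 − 0.0766 = 0.066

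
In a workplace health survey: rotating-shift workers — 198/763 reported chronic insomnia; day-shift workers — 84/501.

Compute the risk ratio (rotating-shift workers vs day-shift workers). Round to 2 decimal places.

1.55

risk, rotating-shift workers = 198/763 = 0.2595
risk, day-shift workers = 84/501 = 0.1677
RR = 0.2595 / 0.1677 = 1.55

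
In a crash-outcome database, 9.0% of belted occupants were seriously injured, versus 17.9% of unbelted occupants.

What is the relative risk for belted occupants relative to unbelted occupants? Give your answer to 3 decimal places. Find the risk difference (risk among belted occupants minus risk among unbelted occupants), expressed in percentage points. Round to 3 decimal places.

RR = 0.503; RD = -8.900

RR = 0.0900 / 0.1790 = 0.503
risk difference = 0.0900 − 0.1790 = -0.0890 → -8.900 percentage points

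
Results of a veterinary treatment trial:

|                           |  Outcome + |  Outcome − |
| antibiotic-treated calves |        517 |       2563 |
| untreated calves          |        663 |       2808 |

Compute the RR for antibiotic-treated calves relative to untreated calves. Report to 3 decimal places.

RR: 0.879

risk, antibiotic-treated calves = 517/3080 = 0.1679
risk, untreated calves = 663/3471 = 0.1910
RR = 0.1679 / 0.1910 = 0.879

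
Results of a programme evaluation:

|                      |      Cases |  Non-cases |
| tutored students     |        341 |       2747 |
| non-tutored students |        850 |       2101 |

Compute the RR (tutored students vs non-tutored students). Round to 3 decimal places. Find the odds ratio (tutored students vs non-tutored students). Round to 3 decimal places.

risk, tutored students = 341/3088 = 0.1104
risk, non-tutored students = 850/2951 = 0.2880
RR = 0.1104 / 0.2880 = 0.383
OR = (341 × 2101) / (2747 × 850) = 716441/2334950 ≈ 0.307

RR = 0.383; OR = 0.307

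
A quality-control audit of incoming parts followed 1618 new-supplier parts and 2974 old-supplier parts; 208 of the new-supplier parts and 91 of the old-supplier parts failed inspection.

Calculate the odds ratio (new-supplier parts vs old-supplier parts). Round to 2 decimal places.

OR = (208 × 2883) / (1410 × 91) = 599664/128310 ≈ 4.67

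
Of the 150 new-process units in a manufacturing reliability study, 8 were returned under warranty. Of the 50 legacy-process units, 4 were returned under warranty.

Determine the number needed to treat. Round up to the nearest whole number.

risk, new-process units = 8/150 = 0.053333
risk, legacy-process units = 4/50 = 0.080000
absolute risk difference = 0.026667
1 / 0.026667 = 37.500 → round up → 38

NNT: 38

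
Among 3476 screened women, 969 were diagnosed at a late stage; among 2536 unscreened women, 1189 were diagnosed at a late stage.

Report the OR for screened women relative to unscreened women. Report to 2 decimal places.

OR = (969 × 1347) / (2507 × 1189) = 1305243/2980823 ≈ 0.44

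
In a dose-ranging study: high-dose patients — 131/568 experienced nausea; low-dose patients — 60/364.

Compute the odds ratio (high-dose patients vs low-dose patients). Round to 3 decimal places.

OR = 1.519

odds, high-dose patients = 131/437 = 0.2998
odds, low-dose patients = 60/304 = 0.1974
OR = 0.2998 / 0.1974 = 1.519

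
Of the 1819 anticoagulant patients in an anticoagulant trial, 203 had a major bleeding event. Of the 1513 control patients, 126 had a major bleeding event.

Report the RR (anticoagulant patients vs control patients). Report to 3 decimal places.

1.340

risk, anticoagulant patients = 203/1819 = 0.1116
risk, control patients = 126/1513 = 0.0833
RR = 0.1116 / 0.0833 = 1.340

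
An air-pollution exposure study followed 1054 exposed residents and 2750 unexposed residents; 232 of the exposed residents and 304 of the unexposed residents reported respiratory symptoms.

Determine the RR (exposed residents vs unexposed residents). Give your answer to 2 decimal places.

risk, exposed residents = 232/1054 = 0.2201
risk, unexposed residents = 304/2750 = 0.1105
RR = 0.2201 / 0.1105 = 1.99

RR = 1.99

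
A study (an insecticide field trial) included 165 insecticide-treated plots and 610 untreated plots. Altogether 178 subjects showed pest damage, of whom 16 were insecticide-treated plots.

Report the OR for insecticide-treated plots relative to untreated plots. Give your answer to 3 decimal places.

OR ≈ 0.297

insecticide-treated plots without the outcome: 165 − 16 = 149
untreated plots with the outcome: 178 − 16 = 162
untreated plots without the outcome: 610 − 162 = 448
odds, insecticide-treated plots = 16/149 = 0.1074
odds, untreated plots = 162/448 = 0.3616
OR = 0.1074 / 0.3616 = 0.297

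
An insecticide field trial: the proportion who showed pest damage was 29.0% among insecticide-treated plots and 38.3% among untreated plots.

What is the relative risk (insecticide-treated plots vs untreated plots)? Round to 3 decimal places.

RR = 0.2900 / 0.3830 = 0.757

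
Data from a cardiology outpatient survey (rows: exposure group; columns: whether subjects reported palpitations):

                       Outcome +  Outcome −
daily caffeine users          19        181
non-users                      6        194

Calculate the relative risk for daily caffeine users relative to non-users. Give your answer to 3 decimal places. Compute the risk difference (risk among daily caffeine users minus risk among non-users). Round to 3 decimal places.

RR = 3.167; RD = 0.065

risk, daily caffeine users = 19/200 = 0.09500
risk, non-users = 6/200 = 0.03000
RR = 0.09500 / 0.03000 = 3.167
risk difference = 0.09500 − 0.03000 = 0.065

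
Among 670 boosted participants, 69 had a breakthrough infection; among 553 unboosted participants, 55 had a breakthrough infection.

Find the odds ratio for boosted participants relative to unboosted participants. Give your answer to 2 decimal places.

OR = (69 × 498) / (601 × 55) = 34362/33055 ≈ 1.04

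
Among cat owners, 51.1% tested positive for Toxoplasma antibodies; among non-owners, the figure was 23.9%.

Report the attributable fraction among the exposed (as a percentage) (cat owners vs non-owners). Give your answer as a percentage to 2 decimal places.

AR% = (0.5110 − 0.2390) / 0.5110 = 0.5323 → 53.23%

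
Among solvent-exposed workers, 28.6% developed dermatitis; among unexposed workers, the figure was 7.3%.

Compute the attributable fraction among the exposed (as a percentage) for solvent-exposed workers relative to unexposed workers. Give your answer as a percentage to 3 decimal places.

AR% = (0.2860 − 0.0730) / 0.2860 = 0.7448 → 74.476%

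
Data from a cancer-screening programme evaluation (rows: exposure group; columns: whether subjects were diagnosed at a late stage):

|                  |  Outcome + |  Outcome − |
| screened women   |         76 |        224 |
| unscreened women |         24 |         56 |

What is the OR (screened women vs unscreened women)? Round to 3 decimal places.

odds, screened women = 76/224 = 0.3393
odds, unscreened women = 24/56 = 0.4286
OR = 0.3393 / 0.4286 = 0.792

OR: 0.792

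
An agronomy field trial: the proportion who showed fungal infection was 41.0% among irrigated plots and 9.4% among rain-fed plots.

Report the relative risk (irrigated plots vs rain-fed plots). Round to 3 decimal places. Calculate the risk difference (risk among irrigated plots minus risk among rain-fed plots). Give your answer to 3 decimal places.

RR = 0.4100 / 0.0940 = 4.362
risk difference = 0.4100 − 0.0940 = 0.316

RR = 4.362; RD = 0.316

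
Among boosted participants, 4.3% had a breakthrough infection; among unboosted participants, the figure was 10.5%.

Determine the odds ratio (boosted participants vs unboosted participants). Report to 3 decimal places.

odds, boosted participants = 0.04300/0.95700 = 0.04493
odds, unboosted participants = 0.10500/0.89500 = 0.11732
OR = 0.04493 / 0.11732 = 0.383

0.383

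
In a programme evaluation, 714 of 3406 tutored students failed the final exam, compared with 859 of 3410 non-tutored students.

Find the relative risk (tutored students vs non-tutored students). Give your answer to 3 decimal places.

risk, tutored students = 714/3406 = 0.2096
risk, non-tutored students = 859/3410 = 0.2519
RR = 0.2096 / 0.2519 = 0.832

0.832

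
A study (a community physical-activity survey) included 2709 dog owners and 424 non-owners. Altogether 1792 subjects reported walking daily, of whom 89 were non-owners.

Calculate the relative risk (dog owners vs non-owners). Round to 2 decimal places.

RR ≈ 2.99

dog owners with the outcome: 1792 − 89 = 1703
dog owners without the outcome: 2709 − 1703 = 1006
non-owners without the outcome: 424 − 89 = 335
risk, dog owners = 1703/2709 = 0.6286
risk, non-owners = 89/424 = 0.2099
RR = 0.6286 / 0.2099 = 2.99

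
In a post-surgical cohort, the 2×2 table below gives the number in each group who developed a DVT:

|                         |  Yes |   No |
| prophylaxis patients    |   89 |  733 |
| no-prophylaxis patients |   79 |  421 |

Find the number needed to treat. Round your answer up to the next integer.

risk, prophylaxis patients = 89/822 = 0.108273
risk, no-prophylaxis patients = 79/500 = 0.158000
absolute risk difference = 0.049727
1 / 0.049727 = 20.110 → round up → 21

21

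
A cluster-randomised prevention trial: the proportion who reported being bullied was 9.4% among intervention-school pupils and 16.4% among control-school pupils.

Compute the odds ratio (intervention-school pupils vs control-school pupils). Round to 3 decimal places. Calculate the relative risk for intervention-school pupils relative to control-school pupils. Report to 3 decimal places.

OR = 0.529; RR = 0.573

odds, intervention-school pupils = 0.0940/0.9060 = 0.1038
odds, control-school pupils = 0.1640/0.8360 = 0.1962
OR = 0.1038 / 0.1962 = 0.529
RR = 0.0940 / 0.1640 = 0.573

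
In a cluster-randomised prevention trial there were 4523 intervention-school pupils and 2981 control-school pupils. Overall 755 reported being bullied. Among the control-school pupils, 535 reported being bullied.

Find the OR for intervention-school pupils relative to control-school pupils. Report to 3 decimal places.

intervention-school pupils with the outcome: 755 − 535 = 220
intervention-school pupils without the outcome: 4523 − 220 = 4303
control-school pupils without the outcome: 2981 − 535 = 2446
odds, intervention-school pupils = 220/4303 = 0.05113
odds, control-school pupils = 535/2446 = 0.21872
OR = 0.05113 / 0.21872 = 0.234

OR: 0.234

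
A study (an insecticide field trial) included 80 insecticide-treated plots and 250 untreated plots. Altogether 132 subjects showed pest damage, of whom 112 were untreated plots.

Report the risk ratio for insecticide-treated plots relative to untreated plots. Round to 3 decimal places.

RR ≈ 0.558

insecticide-treated plots with the outcome: 132 − 112 = 20
insecticide-treated plots without the outcome: 80 − 20 = 60
untreated plots without the outcome: 250 − 112 = 138
risk, insecticide-treated plots = 20/80 = 0.2500
risk, untreated plots = 112/250 = 0.4480
RR = 0.2500 / 0.4480 = 0.558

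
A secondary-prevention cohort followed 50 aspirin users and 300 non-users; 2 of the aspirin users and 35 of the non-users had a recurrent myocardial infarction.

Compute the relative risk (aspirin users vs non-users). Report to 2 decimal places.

RR: 0.34

risk, aspirin users = 2/50 = 0.04000
risk, non-users = 35/300 = 0.11667
RR = 0.04000 / 0.11667 = 0.34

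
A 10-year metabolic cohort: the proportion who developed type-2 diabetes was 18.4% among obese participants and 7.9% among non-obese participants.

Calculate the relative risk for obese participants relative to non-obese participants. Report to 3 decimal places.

RR = 0.1840 / 0.0790 = 2.329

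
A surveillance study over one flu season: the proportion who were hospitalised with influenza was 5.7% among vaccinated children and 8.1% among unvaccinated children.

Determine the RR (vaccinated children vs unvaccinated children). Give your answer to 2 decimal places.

RR = 0.0570 / 0.0810 = 0.70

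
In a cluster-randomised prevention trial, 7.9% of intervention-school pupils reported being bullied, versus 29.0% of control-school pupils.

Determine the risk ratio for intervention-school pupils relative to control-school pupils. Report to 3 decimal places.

RR = 0.0790 / 0.2900 = 0.272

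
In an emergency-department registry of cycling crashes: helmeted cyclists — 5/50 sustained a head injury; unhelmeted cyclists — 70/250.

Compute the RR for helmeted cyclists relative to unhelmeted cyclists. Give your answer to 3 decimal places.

risk, helmeted cyclists = 5/50 = 0.1000
risk, unhelmeted cyclists = 70/250 = 0.2800
RR = 0.1000 / 0.2800 = 0.357

0.357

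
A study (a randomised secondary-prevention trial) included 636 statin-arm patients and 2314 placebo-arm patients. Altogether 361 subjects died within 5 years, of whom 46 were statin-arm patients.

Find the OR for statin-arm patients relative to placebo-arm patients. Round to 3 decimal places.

statin-arm patients without the outcome: 636 − 46 = 590
placebo-arm patients with the outcome: 361 − 46 = 315
placebo-arm patients without the outcome: 2314 − 315 = 1999
odds, statin-arm patients = 46/590 = 0.0780
odds, placebo-arm patients = 315/1999 = 0.1576
OR = 0.0780 / 0.1576 = 0.495

0.495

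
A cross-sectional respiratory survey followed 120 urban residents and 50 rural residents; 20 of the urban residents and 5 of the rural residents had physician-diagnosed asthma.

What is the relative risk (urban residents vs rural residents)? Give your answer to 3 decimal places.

risk, urban residents = 20/120 = 0.1667
risk, rural residents = 5/50 = 0.1000
RR = 0.1667 / 0.1000 = 1.667

1.667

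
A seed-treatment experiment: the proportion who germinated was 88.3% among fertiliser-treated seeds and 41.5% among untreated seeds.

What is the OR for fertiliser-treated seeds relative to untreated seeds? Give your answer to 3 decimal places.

odds, fertiliser-treated seeds = 0.8830/0.1170 = 7.5470
odds, untreated seeds = 0.4150/0.5850 = 0.7094
OR = 7.5470 / 0.7094 = 10.639

OR: 10.639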